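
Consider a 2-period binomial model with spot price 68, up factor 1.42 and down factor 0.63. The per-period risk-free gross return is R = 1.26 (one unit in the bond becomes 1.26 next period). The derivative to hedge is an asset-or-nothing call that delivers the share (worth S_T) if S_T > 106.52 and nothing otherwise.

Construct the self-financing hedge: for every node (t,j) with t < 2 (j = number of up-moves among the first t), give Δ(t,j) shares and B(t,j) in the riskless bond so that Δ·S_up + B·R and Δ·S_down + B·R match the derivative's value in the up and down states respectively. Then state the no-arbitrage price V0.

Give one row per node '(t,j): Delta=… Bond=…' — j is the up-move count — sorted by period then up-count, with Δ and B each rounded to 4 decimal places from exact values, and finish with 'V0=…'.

Under the risk-neutral measure, an up-move has probability p* = (R−d)/(u−d) = 0.7975 and values discount at R = 1.26.
Terminal values V(2,·): V(2,0)=0.0000, V(2,1)=0.0000, V(2,2)=137.1152
Node (1,0) S=42.8400: V=(p*·0.0000+(1−p*)·0.0000)/1.26=0.0000; Δ=(0.0000−0.0000)/(60.8328−26.9892)=0.0000; B=V−Δ·S=0.0000
Node (1,1) S=96.5600: V=(p*·137.1152+(1−p*)·0.0000)/1.26=86.7818; Δ=(137.1152−0.0000)/(137.1152−60.8328)=1.7975; B=V−Δ·S=-86.7818
Node (0,0) S=68.0000: V=(p*·86.7818+(1−p*)·0.0000)/1.26=54.9252; Δ=(86.7818−0.0000)/(96.5600−42.8400)=1.6154; B=V−Δ·S=-54.9252
Self-financing check: at every node Δ·S+B equals the discounted successor values.

(0,0): Delta=1.6154 Bond=-54.9252
(1,0): Delta=0.0000 Bond=0.0000
(1,1): Delta=1.7975 Bond=-86.7818
V0=54.9252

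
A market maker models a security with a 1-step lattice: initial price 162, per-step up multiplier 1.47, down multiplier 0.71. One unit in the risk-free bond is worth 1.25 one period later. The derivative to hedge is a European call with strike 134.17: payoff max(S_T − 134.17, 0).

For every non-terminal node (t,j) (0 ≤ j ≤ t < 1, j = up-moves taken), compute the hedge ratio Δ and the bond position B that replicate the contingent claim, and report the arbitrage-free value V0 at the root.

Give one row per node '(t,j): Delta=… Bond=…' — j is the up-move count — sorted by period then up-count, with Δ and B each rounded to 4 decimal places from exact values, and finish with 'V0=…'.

(0,0): Delta=0.8445 Bond=-77.7039
V0=59.0987

Since d<R<u, set p* = (R−d)/(u−d) = 0.7105; price each node as the discounted p*-expectation of its children.
Terminal values V(1,·): V(1,0)=0.0000, V(1,1)=103.9700
  t=0,j=0: stock 162.0000 → up 238.1400 (V=103.9700), down 115.0200 (V=0.0000). Price 59.0987; hedge Δ=0.8445, bond B=-77.7039.
Each (Δ,B) replicates both successor values, so the strategy is self-financing and V0 is arbitrage-free.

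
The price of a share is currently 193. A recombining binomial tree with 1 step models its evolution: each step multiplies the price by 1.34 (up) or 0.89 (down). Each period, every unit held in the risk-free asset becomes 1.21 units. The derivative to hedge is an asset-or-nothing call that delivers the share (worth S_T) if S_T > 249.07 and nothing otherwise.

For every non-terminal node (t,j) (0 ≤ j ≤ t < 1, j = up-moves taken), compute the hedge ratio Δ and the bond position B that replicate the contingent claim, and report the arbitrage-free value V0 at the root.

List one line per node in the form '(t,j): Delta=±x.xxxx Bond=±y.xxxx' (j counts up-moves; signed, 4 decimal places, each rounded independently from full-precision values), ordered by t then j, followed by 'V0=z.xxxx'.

The replicating-portfolio and risk-neutral prices coincide; use p* = (1.21−0.89)/(1.34−0.89) = 0.7111 for the latter.
At expiry t=1: V(1,0)=0.0000, V(1,1)=258.6200
(0,0): S=193.0000. Δ = (V_up−V_dn)/(S_up−S_dn) = (258.6200−0.0000)/(258.6200−171.7700) = 2.9778. V = [p*·258.6200 + (1−p*)·0.0000]/1.21 = 151.9897. B = V − Δ·S = -422.7214.
Check: Δ(0,0)·S0 + B(0,0) = 151.9897 = V0.

(0,0): Delta=2.9778 Bond=-422.7214
V0=151.9897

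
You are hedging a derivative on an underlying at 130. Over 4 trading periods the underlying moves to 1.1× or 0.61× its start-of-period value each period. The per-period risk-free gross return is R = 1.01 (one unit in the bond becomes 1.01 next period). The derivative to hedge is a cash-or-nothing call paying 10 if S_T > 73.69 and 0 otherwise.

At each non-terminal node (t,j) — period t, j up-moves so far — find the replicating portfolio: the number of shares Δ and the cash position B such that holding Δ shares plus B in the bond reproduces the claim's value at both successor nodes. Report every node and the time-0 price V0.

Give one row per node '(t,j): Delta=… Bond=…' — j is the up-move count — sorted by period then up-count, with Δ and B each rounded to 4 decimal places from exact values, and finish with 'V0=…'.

Since d<R<u, set p* = (R−d)/(u−d) = 0.8163; price each node as the discounted p*-expectation of its children.
At expiry t=4: V(4,0)=0.0000, V(4,1)=0.0000, V(4,2)=0.0000, V(4,3)=10.0000, V(4,4)=10.0000
(3,0): S=29.5075. Δ = (V_up−V_dn)/(S_up−S_dn) = (0.0000−0.0000)/(32.4583−17.9996) = 0.0000. V = [p*·0.0000 + (1−p*)·0.0000]/1.01 = 0.0000. B = V − Δ·S = 0.0000.
(3,1): S=53.2103. Δ = (V_up−V_dn)/(S_up−S_dn) = (0.0000−0.0000)/(58.5313−32.4583) = 0.0000. V = [p*·0.0000 + (1−p*)·0.0000]/1.01 = 0.0000. B = V − Δ·S = 0.0000.
(3,2): S=95.9530. Δ = (V_up−V_dn)/(S_up−S_dn) = (10.0000−0.0000)/(105.5483−58.5313) = 0.2127. V = [p*·10.0000 + (1−p*)·0.0000]/1.01 = 8.0824. B = V − Δ·S = -12.3257.
(3,3): S=173.0300. Δ = (V_up−V_dn)/(S_up−S_dn) = (10.0000−10.0000)/(190.3330−105.5483) = 0.0000. V = [p*·10.0000 + (1−p*)·10.0000]/1.01 = 9.9010. B = V − Δ·S = 9.9010.
(2,0): S=48.3730. Δ = (V_up−V_dn)/(S_up−S_dn) = (0.0000−0.0000)/(53.2103−29.5075) = 0.0000. V = [p*·0.0000 + (1−p*)·0.0000]/1.01 = 0.0000. B = V − Δ·S = 0.0000.
(2,1): S=87.2300. Δ = (V_up−V_dn)/(S_up−S_dn) = (8.0824−0.0000)/(95.9530−53.2103) = 0.1891. V = [p*·8.0824 + (1−p*)·0.0000]/1.01 = 6.5326. B = V − Δ·S = -9.9622.
(2,2): S=157.3000. Δ = (V_up−V_dn)/(S_up−S_dn) = (9.9010−8.0824)/(173.0300−95.9530) = 0.0236. V = [p*·9.9010 + (1−p*)·8.0824]/1.01 = 9.4722. B = V − Δ·S = 5.7609.
(1,0): S=79.3000. Δ = (V_up−V_dn)/(S_up−S_dn) = (6.5326−0.0000)/(87.2300−48.3730) = 0.1681. V = [p*·6.5326 + (1−p*)·0.0000]/1.01 = 5.2799. B = V − Δ·S = -8.0519.
(1,1): S=143.0000. Δ = (V_up−V_dn)/(S_up−S_dn) = (9.4722−6.5326)/(157.3000−87.2300) = 0.0420. V = [p*·9.4722 + (1−p*)·6.5326]/1.01 = 8.8439. B = V − Δ·S = 2.8446.
(0,0): S=130.0000. Δ = (V_up−V_dn)/(S_up−S_dn) = (8.8439−5.2799)/(143.0000−79.3000) = 0.0559. V = [p*·8.8439 + (1−p*)·5.2799]/1.01 = 8.1082. B = V − Δ·S = 0.8348.
Check: Δ(0,0)·S0 + B(0,0) = 8.1082 = V0.

(0,0): Delta=0.0559 Bond=0.8348
(1,0): Delta=0.1681 Bond=-8.0519
(1,1): Delta=0.0420 Bond=2.8446
(2,0): Delta=0.0000 Bond=0.0000
(2,1): Delta=0.1891 Bond=-9.9622
(2,2): Delta=0.0236 Bond=5.7609
(3,0): Delta=0.0000 Bond=0.0000
(3,1): Delta=0.0000 Bond=0.0000
(3,2): Delta=0.2127 Bond=-12.3257
(3,3): Delta=0.0000 Bond=9.9010
V0=8.1082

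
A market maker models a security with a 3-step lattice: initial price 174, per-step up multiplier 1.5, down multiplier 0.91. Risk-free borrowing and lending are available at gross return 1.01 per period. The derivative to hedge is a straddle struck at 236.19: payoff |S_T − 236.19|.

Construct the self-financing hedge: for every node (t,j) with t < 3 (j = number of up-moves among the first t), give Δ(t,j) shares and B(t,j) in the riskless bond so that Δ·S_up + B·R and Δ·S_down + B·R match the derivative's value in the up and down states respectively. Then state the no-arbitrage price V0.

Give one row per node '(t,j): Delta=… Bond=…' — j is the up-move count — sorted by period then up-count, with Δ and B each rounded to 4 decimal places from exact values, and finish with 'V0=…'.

Under the risk-neutral measure, an up-move has probability p* = (R−d)/(u−d) = 0.1695 and values discount at R = 1.01.
Terminal payoffs: V(3,0)=105.0686, V(3,1)=20.0559, V(3,2)=120.0750, V(3,3)=351.0600
Node (2,0) S=144.0894: V=(p*·20.0559+(1−p*)·105.0686)/1.01=89.7621; Δ=(20.0559−105.0686)/(216.1341−131.1214)=-1.0000; B=V−Δ·S=233.8515
Node (2,1) S=237.5100: V=(p*·120.0750+(1−p*)·20.0559)/1.01=36.6419; Δ=(120.0750−20.0559)/(356.2650−216.1341)=0.7138; B=V−Δ·S=-132.8820
Node (2,2) S=391.5000: V=(p*·351.0600+(1−p*)·120.0750)/1.01=157.6485; Δ=(351.0600−120.0750)/(587.2500−356.2650)=1.0000; B=V−Δ·S=-233.8515
Node (1,0) S=158.3400: V=(p*·36.6419+(1−p*)·89.7621)/1.01=79.9591; Δ=(36.6419−89.7621)/(237.5100−144.0894)=-0.5686; B=V−Δ·S=169.9933
Node (1,1) S=261.0000: V=(p*·157.6485+(1−p*)·36.6419)/1.01=56.5856; Δ=(157.6485−36.6419)/(391.5000−237.5100)=0.7858; B=V−Δ·S=-148.5104
Node (0,0) S=174.0000: V=(p*·56.5856+(1−p*)·79.9591)/1.01=75.2450; Δ=(56.5856−79.9591)/(261.0000−158.3400)=-0.2277; B=V−Δ·S=114.8610
Each (Δ,B) replicates both successor values, so the strategy is self-financing and V0 is arbitrage-free.

(0,0): Delta=-0.2277 Bond=114.8610
(1,0): Delta=-0.5686 Bond=169.9933
(1,1): Delta=0.7858 Bond=-148.5104
(2,0): Delta=-1.0000 Bond=233.8515
(2,1): Delta=0.7138 Bond=-132.8820
(2,2): Delta=1.0000 Bond=-233.8515
V0=75.2450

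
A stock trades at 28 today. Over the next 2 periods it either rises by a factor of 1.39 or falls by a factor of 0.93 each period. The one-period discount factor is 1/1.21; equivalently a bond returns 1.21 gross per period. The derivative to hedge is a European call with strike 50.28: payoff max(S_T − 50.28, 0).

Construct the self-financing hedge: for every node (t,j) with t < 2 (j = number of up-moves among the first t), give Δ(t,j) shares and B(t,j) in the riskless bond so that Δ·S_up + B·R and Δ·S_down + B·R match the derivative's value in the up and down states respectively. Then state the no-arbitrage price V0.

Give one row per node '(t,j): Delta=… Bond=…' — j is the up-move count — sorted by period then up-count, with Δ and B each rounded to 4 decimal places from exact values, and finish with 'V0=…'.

(0,0): Delta=0.1492 Bond=-3.2098
(1,0): Delta=0.0000 Bond=0.0000
(1,1): Delta=0.2133 Bond=-6.3807
V0=0.9664

Risk-neutral probability p* = (R−d)/(u−d) = (1.21−0.93)/(1.39−0.93) = 0.6087.
At expiry t=2: V(2,0)=0.0000, V(2,1)=0.0000, V(2,2)=3.8188
(1,0): S=26.0400. Δ = (V_up−V_dn)/(S_up−S_dn) = (0.0000−0.0000)/(36.1956−24.2172) = 0.0000. V = [p*·0.0000 + (1−p*)·0.0000]/1.21 = 0.0000. B = V − Δ·S = 0.0000.
(1,1): S=38.9200. Δ = (V_up−V_dn)/(S_up−S_dn) = (3.8188−0.0000)/(54.0988−36.1956) = 0.2133. V = [p*·3.8188 + (1−p*)·0.0000]/1.21 = 1.9211. B = V − Δ·S = -6.3807.
(0,0): S=28.0000. Δ = (V_up−V_dn)/(S_up−S_dn) = (1.9211−0.0000)/(38.9200−26.0400) = 0.1492. V = [p*·1.9211 + (1−p*)·0.0000]/1.21 = 0.9664. B = V − Δ·S = -3.2098.
Root portfolio cost Δ·28+B reproduces V0=0.9664.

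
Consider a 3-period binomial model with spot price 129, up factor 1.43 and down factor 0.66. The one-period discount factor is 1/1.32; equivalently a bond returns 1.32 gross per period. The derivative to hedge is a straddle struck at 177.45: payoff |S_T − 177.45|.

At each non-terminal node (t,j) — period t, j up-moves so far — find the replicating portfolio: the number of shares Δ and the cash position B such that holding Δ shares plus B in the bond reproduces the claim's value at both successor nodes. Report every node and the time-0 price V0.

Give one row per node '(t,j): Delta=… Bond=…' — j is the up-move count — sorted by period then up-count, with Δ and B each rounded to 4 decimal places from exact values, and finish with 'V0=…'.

(0,0): Delta=0.6961 Bond=-32.2434
(1,0): Delta=-1.0000 Bond=101.8423
(1,1): Delta=0.8265 Bond=-66.6285
(2,0): Delta=-1.0000 Bond=134.4318
(2,1): Delta=-1.0000 Bond=134.4318
(2,2): Delta=0.9670 Bond=-125.0133
V0=57.5499

Since d<R<u, set p* = (R−d)/(u−d) = 0.8571; price each node as the discounted p*-expectation of its children.
Terminal payoffs: V(3,0)=140.3630, V(3,1)=97.0949, V(3,2)=3.3472, V(3,3)=199.7727
  t=2,j=0: stock 56.1924 → up 80.3551 (V=97.0949), down 37.0870 (V=140.3630). Price 78.2394; hedge Δ=-1.0000, bond B=134.4318.
  t=2,j=1: stock 121.7502 → up 174.1028 (V=3.3472), down 80.3551 (V=97.0949). Price 12.6816; hedge Δ=-1.0000, bond B=134.4318.
  t=2,j=2: stock 263.7921 → up 377.2227 (V=199.7727), down 174.1028 (V=3.3472). Price 130.0848; hedge Δ=0.9670, bond B=-125.0133.
  t=1,j=0: stock 85.1400 → up 121.7502 (V=12.6816), down 56.1924 (V=78.2394). Price 16.7023; hedge Δ=-1.0000, bond B=101.8423.
  t=1,j=1: stock 184.4700 → up 263.7921 (V=130.0848), down 121.7502 (V=12.6816). Price 85.8431; hedge Δ=0.8265, bond B=-66.6285.
  t=0,j=0: stock 129.0000 → up 184.4700 (V=85.8431), down 85.1400 (V=16.7023). Price 57.5499; hedge Δ=0.6961, bond B=-32.2434.
Self-financing check: at every node Δ·S+B equals the discounted successor values.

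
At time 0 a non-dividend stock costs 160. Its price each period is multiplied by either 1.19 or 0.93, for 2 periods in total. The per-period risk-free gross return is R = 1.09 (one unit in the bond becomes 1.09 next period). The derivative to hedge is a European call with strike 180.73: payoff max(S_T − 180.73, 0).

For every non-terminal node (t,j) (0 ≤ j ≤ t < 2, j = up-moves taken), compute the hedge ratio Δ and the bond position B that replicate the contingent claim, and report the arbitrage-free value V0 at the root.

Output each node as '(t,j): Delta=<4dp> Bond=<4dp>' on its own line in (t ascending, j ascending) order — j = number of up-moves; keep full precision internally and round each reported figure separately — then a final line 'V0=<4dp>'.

(0,0): Delta=0.6222 Bond=-84.9385
(1,0): Delta=0.0000 Bond=0.0000
(1,1): Delta=0.9261 Bond=-150.4474
V0=14.6131

Risk-neutral probability p* = (R−d)/(u−d) = (1.09−0.93)/(1.19−0.93) = 0.6154.
Terminal values V(2,·): V(2,0)=0.0000, V(2,1)=0.0000, V(2,2)=45.8460
  t=1,j=0: stock 148.8000 → up 177.0720 (V=0.0000), down 138.3840 (V=0.0000). Price 0.0000; hedge Δ=0.0000, bond B=0.0000.
  t=1,j=1: stock 190.4000 → up 226.5760 (V=45.8460), down 177.0720 (V=0.0000). Price 25.8834; hedge Δ=0.9261, bond B=-150.4474.
  t=0,j=0: stock 160.0000 → up 190.4000 (V=25.8834), down 148.8000 (V=0.0000). Price 14.6131; hedge Δ=0.6222, bond B=-84.9385.
Self-financing check: at every node Δ·S+B equals the discounted successor values.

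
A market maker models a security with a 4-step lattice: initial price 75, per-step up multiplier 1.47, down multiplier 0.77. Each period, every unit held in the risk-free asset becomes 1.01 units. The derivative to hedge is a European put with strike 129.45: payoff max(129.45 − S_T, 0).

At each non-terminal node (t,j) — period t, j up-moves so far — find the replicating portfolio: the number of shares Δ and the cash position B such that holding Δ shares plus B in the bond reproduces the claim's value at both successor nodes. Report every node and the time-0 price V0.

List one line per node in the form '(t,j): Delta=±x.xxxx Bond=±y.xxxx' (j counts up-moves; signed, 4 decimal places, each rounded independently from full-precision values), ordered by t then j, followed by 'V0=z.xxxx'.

Risk-neutral probability p* = (R−d)/(u−d) = (1.01−0.77)/(1.47−0.77) = 0.3429.
Payoff layer (t=4): V(4,0)=103.0852, V(4,1)=79.1172, V(4,2)=33.3602, V(4,3)=0.0000, V(4,4)=0.0000
  t=3,j=0: stock 34.2400 → up 50.3328 (V=79.1172), down 26.3648 (V=103.0852). Price 93.9283; hedge Δ=-1.0000, bond B=128.1683.
  t=3,j=1: stock 65.3672 → up 96.0898 (V=33.3602), down 50.3328 (V=79.1172). Price 62.8011; hedge Δ=-1.0000, bond B=128.1683.
  t=3,j=2: stock 124.7920 → up 183.4442 (V=0.0000), down 96.0898 (V=33.3602). Price 21.7054; hedge Δ=-0.3819, bond B=69.3627.
  t=3,j=3: stock 238.2392 → up 350.2117 (V=0.0000), down 183.4442 (V=0.0000). Price 0.0000; hedge Δ=0.0000, bond B=0.0000.
  t=2,j=0: stock 44.4675 → up 65.3672 (V=62.8011), down 34.2400 (V=93.9283). Price 82.4318; hedge Δ=-1.0000, bond B=126.8993.
  t=2,j=1: stock 84.8925 → up 124.7920 (V=21.7054), down 65.3672 (V=62.8011). Price 48.2288; hedge Δ=-0.6916, bond B=106.9370.
  t=2,j=2: stock 162.0675 → up 238.2392 (V=0.0000), down 124.7920 (V=21.7054). Price 14.1223; hedge Δ=-0.1913, bond B=45.1299.
  t=1,j=0: stock 57.7500 → up 84.8925 (V=48.2288), down 44.4675 (V=82.4318). Price 70.0050; hedge Δ=-0.8461, bond B=118.8664.
  t=1,j=1: stock 110.2500 → up 162.0675 (V=14.1223), down 84.8925 (V=48.2288). Price 36.1734; hedge Δ=-0.4419, bond B=84.8971.
  t=0,j=0: stock 75.0000 → up 110.2500 (V=36.1734), down 57.7500 (V=70.0050). Price 57.8274; hedge Δ=-0.6444, bond B=106.1582.
Check: Δ(0,0)·S0 + B(0,0) = 57.8274 = V0.

(0,0): Delta=-0.6444 Bond=106.1582
(1,0): Delta=-0.8461 Bond=118.8664
(1,1): Delta=-0.4419 Bond=84.8971
(2,0): Delta=-1.0000 Bond=126.8993
(2,1): Delta=-0.6916 Bond=106.9370
(2,2): Delta=-0.1913 Bond=45.1299
(3,0): Delta=-1.0000 Bond=128.1683
(3,1): Delta=-1.0000 Bond=128.1683
(3,2): Delta=-0.3819 Bond=69.3627
(3,3): Delta=0.0000 Bond=0.0000
V0=57.8274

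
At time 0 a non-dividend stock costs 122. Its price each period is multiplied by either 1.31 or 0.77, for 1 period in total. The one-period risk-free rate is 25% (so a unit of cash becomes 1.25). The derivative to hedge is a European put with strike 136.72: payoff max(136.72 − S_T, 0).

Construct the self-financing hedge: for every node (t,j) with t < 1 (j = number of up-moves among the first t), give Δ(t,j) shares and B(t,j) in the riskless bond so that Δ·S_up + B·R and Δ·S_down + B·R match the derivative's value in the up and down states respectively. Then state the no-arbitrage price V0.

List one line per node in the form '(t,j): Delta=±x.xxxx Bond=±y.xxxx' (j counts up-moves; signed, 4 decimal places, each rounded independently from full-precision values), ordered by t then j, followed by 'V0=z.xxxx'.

Risk-neutral probability p* = (R−d)/(u−d) = (1.25−0.77)/(1.31−0.77) = 0.8889.
Terminal payoffs: V(1,0)=42.7800, V(1,1)=0.0000
(0,0): S=122.0000. Δ = (V_up−V_dn)/(S_up−S_dn) = (0.0000−42.7800)/(159.8200−93.9400) = -0.6494. V = [p*·0.0000 + (1−p*)·42.7800]/1.25 = 3.8027. B = V − Δ·S = 83.0249.
The time-0 hedge costs 3.8027, which is the no-arbitrage price.

(0,0): Delta=-0.6494 Bond=83.0249
V0=3.8027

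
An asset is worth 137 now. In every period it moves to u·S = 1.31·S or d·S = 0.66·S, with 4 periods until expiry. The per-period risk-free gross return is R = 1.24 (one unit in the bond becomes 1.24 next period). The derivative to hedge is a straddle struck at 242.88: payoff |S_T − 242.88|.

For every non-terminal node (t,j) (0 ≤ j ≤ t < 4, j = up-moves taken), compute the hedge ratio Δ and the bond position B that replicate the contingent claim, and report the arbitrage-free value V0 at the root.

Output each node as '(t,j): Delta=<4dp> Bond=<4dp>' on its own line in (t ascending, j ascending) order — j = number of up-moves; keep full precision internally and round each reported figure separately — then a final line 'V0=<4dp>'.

Risk-neutral probability p* = (R−d)/(u−d) = (1.24−0.66)/(1.31−0.66) = 0.8923.
Terminal payoffs: V(4,0)=216.8846, V(4,1)=191.2831, V(4,2)=140.4680, V(4,3)=39.6076, V(4,4)=160.5849
(3,0): S=39.3870. Δ = (V_up−V_dn)/(S_up−S_dn) = (191.2831−216.8846)/(51.5969−25.9954) = -1.0000. V = [p*·191.2831 + (1−p*)·216.8846]/1.24 = 156.4840. B = V − Δ·S = 195.8710.
(3,1): S=78.1771. Δ = (V_up−V_dn)/(S_up−S_dn) = (140.4680−191.2831)/(102.4120−51.5969) = -1.0000. V = [p*·140.4680 + (1−p*)·191.2831]/1.24 = 117.6938. B = V − Δ·S = 195.8710.
(3,2): S=155.1698. Δ = (V_up−V_dn)/(S_up−S_dn) = (39.6076−140.4680)/(203.2724−102.4120) = -1.0000. V = [p*·39.6076 + (1−p*)·140.4680]/1.24 = 40.7012. B = V − Δ·S = 195.8710.
(3,3): S=307.9885. Δ = (V_up−V_dn)/(S_up−S_dn) = (160.5849−39.6076)/(403.4649−203.2724) = 0.6043. V = [p*·160.5849 + (1−p*)·39.6076]/1.24 = 118.9972. B = V − Δ·S = -67.1217.
(2,0): S=59.6772. Δ = (V_up−V_dn)/(S_up−S_dn) = (117.6938−156.4840)/(78.1771−39.3870) = -1.0000. V = [p*·117.6938 + (1−p*)·156.4840]/1.24 = 98.2833. B = V − Δ·S = 157.9605.
(2,1): S=118.4502. Δ = (V_up−V_dn)/(S_up−S_dn) = (40.7012−117.6938)/(155.1698−78.1771) = -1.0000. V = [p*·40.7012 + (1−p*)·117.6938]/1.24 = 39.5103. B = V − Δ·S = 157.9605.
(2,2): S=235.1057. Δ = (V_up−V_dn)/(S_up−S_dn) = (118.9972−40.7012)/(307.9885−155.1698) = 0.5123. V = [p*·118.9972 + (1−p*)·40.7012]/1.24 = 89.1656. B = V − Δ·S = -31.2898.
(1,0): S=90.4200. Δ = (V_up−V_dn)/(S_up−S_dn) = (39.5103−98.2833)/(118.4502−59.6772) = -1.0000. V = [p*·39.5103 + (1−p*)·98.2833]/1.24 = 36.9675. B = V − Δ·S = 127.3875.
(1,1): S=179.4700. Δ = (V_up−V_dn)/(S_up−S_dn) = (89.1656−39.5103)/(235.1057−118.4502) = 0.4257. V = [p*·89.1656 + (1−p*)·39.5103]/1.24 = 67.5952. B = V − Δ·S = -8.7976.
(0,0): S=137.0000. Δ = (V_up−V_dn)/(S_up−S_dn) = (67.5952−36.9675)/(179.4700−90.4200) = 0.3439. V = [p*·67.5952 + (1−p*)·36.9675]/1.24 = 51.8523. B = V − Δ·S = 4.7327.
Root portfolio cost Δ·137+B reproduces V0=51.8523.

(0,0): Delta=0.3439 Bond=4.7327
(1,0): Delta=-1.0000 Bond=127.3875
(1,1): Delta=0.4257 Bond=-8.7976
(2,0): Delta=-1.0000 Bond=157.9605
(2,1): Delta=-1.0000 Bond=157.9605
(2,2): Delta=0.5123 Bond=-31.2898
(3,0): Delta=-1.0000 Bond=195.8710
(3,1): Delta=-1.0000 Bond=195.8710
(3,2): Delta=-1.0000 Bond=195.8710
(3,3): Delta=0.6043 Bond=-67.1217
V0=51.8523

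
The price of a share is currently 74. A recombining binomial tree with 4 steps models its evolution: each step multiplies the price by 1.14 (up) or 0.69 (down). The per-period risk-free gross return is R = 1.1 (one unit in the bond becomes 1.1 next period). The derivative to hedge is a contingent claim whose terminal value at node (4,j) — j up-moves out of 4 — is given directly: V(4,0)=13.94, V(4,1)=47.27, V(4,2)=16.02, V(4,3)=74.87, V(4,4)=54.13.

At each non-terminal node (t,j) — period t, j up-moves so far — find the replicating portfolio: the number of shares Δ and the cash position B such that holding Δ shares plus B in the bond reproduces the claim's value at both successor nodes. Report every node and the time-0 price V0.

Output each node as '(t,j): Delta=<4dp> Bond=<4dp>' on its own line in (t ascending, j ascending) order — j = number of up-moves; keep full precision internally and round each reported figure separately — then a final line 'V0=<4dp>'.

(0,0): Delta=-0.0747 Bond=45.2700
(1,0): Delta=1.5846 Bond=-34.9247
(1,1): Delta=-0.1727 Bond=58.0625
(2,0): Delta=-1.4627 Bond=68.9438
(2,1): Delta=1.7645 Bond=-48.8914
(2,2): Delta=-0.2871 Bond=74.8698
(3,0): Delta=3.0468 Bond=-33.7873
(3,1): Delta=-1.7290 Bond=86.5333
(3,2): Delta=1.9708 Bond=-67.4697
(3,3): Delta=-0.4204 Bond=96.9739
V0=39.7429

No-arbitrage ⇒ martingale measure with p* = (R−d)/(u−d) = 0.9111.
Terminal values V(4,·): V(4,0)=13.9400, V(4,1)=47.2700, V(4,2)=16.0200, V(4,3)=74.8700, V(4,4)=54.1300
Node (3,0) S=24.3097: V=(p*·47.2700+(1−p*)·13.9400)/1.1=40.2794; Δ=(47.2700−13.9400)/(27.7130−16.7737)=3.0468; B=V−Δ·S=-33.7873
Node (3,1) S=40.1638: V=(p*·16.0200+(1−p*)·47.2700)/1.1=17.0889; Δ=(16.0200−47.2700)/(45.7867−27.7130)=-1.7290; B=V−Δ·S=86.5333
Node (3,2) S=66.3576: V=(p*·74.8700+(1−p*)·16.0200)/1.1=63.3081; Δ=(74.8700−16.0200)/(75.6476−45.7867)=1.9708; B=V−Δ·S=-67.4697
Node (3,3) S=109.6343: V=(p*·54.1300+(1−p*)·74.8700)/1.1=50.8851; Δ=(54.1300−74.8700)/(124.9831−75.6476)=-0.4204; B=V−Δ·S=96.9739
Node (2,0) S=35.2314: V=(p*·17.0889+(1−p*)·40.2794)/1.1=17.4093; Δ=(17.0889−40.2794)/(40.1638−24.3097)=-1.4627; B=V−Δ·S=68.9438
Node (2,1) S=58.2084: V=(p*·63.3081+(1−p*)·17.0889)/1.1=53.8179; Δ=(63.3081−17.0889)/(66.3576−40.1638)=1.7645; B=V−Δ·S=-48.8914
Node (2,2) S=96.1704: V=(p*·50.8851+(1−p*)·63.3081)/1.1=47.2630; Δ=(50.8851−63.3081)/(109.6343−66.3576)=-0.2871; B=V−Δ·S=74.8698
Node (1,0) S=51.0600: V=(p*·53.8179+(1−p*)·17.4093)/1.1=45.9833; Δ=(53.8179−17.4093)/(58.2084−35.2314)=1.5846; B=V−Δ·S=-34.9247
Node (1,1) S=84.3600: V=(p*·47.2630+(1−p*)·53.8179)/1.1=43.4961; Δ=(47.2630−53.8179)/(96.1704−58.2084)=-0.1727; B=V−Δ·S=58.0625
Node (0,0) S=74.0000: V=(p*·43.4961+(1−p*)·45.9833)/1.1=39.7429; Δ=(43.4961−45.9833)/(84.3600−51.0600)=-0.0747; B=V−Δ·S=45.2700
Self-financing check: at every node Δ·S+B equals the discounted successor values.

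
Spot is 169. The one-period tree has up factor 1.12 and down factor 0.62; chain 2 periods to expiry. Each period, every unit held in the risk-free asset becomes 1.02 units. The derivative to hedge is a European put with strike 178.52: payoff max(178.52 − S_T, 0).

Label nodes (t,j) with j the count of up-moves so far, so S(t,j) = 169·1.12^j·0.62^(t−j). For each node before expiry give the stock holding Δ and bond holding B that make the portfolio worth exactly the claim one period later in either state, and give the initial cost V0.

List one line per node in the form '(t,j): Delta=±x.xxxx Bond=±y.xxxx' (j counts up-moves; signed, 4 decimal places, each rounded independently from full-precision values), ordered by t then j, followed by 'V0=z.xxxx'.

Under the risk-neutral measure, an up-move has probability p* = (R−d)/(u−d) = 0.8000 and values discount at R = 1.02.
Payoff layer (t=2): V(2,0)=113.5564, V(2,1)=61.1664, V(2,2)=0.0000
  t=1,j=0: stock 104.7800 → up 117.3536 (V=61.1664), down 64.9636 (V=113.5564). Price 70.2396; hedge Δ=-1.0000, bond B=175.0196.
  t=1,j=1: stock 189.2800 → up 211.9936 (V=0.0000), down 117.3536 (V=61.1664). Price 11.9934; hedge Δ=-0.6463, bond B=134.3262.
  t=0,j=0: stock 169.0000 → up 189.2800 (V=11.9934), down 104.7800 (V=70.2396). Price 23.1791; hedge Δ=-0.6893, bond B=139.6715.
The time-0 hedge costs 23.1791, which is the no-arbitrage price.

(0,0): Delta=-0.6893 Bond=139.6715
(1,0): Delta=-1.0000 Bond=175.0196
(1,1): Delta=-0.6463 Bond=134.3262
V0=23.1791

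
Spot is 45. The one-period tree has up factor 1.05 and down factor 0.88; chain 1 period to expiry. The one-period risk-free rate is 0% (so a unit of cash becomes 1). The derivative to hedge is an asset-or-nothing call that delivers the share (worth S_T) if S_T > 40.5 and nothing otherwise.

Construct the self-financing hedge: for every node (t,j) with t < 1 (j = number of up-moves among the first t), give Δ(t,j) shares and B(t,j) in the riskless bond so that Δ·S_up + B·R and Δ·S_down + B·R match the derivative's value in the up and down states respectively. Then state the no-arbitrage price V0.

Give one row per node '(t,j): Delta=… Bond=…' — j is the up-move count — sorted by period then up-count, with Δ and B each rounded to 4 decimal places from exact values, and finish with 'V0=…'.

Risk-neutral probability p* = (R−d)/(u−d) = (1−0.88)/(1.05−0.88) = 0.7059.
At expiry t=1: V(1,0)=0.0000, V(1,1)=47.2500
Node (0,0) S=45.0000: V=(p*·47.2500+(1−p*)·0.0000)/1=33.3529; Δ=(47.2500−0.0000)/(47.2500−39.6000)=6.1765; B=V−Δ·S=-244.5882
The time-0 hedge costs 33.3529, which is the no-arbitrage price.

(0,0): Delta=6.1765 Bond=-244.5882
V0=33.3529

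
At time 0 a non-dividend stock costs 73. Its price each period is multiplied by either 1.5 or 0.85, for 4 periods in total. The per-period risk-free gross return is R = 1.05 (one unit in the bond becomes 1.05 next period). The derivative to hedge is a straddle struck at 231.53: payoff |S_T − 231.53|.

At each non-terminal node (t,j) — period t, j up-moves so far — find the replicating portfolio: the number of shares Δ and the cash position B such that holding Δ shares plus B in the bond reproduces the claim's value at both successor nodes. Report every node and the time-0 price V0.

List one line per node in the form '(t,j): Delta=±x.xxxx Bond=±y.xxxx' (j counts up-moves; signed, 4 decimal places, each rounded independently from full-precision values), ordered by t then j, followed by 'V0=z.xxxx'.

(0,0): Delta=-0.8536 Bond=181.8284
(1,0): Delta=-1.0000 Bond=200.0043
(1,1): Delta=-0.6669 Bond=170.4798
(2,0): Delta=-1.0000 Bond=210.0045
(2,1): Delta=-1.0000 Bond=210.0045
(2,2): Delta=-0.2423 Bond=109.2522
(3,0): Delta=-1.0000 Bond=220.5048
(3,1): Delta=-1.0000 Bond=220.5048
(3,2): Delta=-1.0000 Bond=220.5048
(3,3): Delta=0.7239 Bond=-123.3125
V0=119.5160

Risk-neutral probability p* = (R−d)/(u−d) = (1.05−0.85)/(1.5−0.85) = 0.3077.
Terminal values V(4,·): V(4,0)=193.4235, V(4,1)=164.2833, V(4,2)=112.8594, V(4,3)=22.1113, V(4,4)=138.0325
Node (3,0) S=44.8311: V=(p*·164.2833+(1−p*)·193.4235)/1.05=175.6736; Δ=(164.2833−193.4235)/(67.2467−38.1065)=-1.0000; B=V−Δ·S=220.5048
Node (3,1) S=79.1137: V=(p*·112.8594+(1−p*)·164.2833)/1.05=141.3910; Δ=(112.8594−164.2833)/(118.6706−67.2467)=-1.0000; B=V−Δ·S=220.5048
Node (3,2) S=139.6125: V=(p*·22.1113+(1−p*)·112.8594)/1.05=80.8923; Δ=(22.1113−112.8594)/(209.4187−118.6706)=-1.0000; B=V−Δ·S=220.5048
Node (3,3) S=246.3750: V=(p*·138.0325+(1−p*)·22.1113)/1.05=55.0279; Δ=(138.0325−22.1113)/(369.5625−209.4187)=0.7239; B=V−Δ·S=-123.3125
Node (2,0) S=52.7425: V=(p*·141.3910+(1−p*)·175.6736)/1.05=157.2620; Δ=(141.3910−175.6736)/(79.1137−44.8311)=-1.0000; B=V−Δ·S=210.0045
Node (2,1) S=93.0750: V=(p*·80.8923+(1−p*)·141.3910)/1.05=116.9295; Δ=(80.8923−141.3910)/(139.6125−79.1137)=-1.0000; B=V−Δ·S=210.0045
Node (2,2) S=164.2500: V=(p*·55.0279+(1−p*)·80.8923)/1.05=69.4610; Δ=(55.0279−80.8923)/(246.3750−139.6125)=-0.2423; B=V−Δ·S=109.2522
Node (1,0) S=62.0500: V=(p*·116.9295+(1−p*)·157.2620)/1.05=137.9543; Δ=(116.9295−157.2620)/(93.0750−52.7425)=-1.0000; B=V−Δ·S=200.0043
Node (1,1) S=109.5000: V=(p*·69.4610+(1−p*)·116.9295)/1.05=97.4513; Δ=(69.4610−116.9295)/(164.2500−93.0750)=-0.6669; B=V−Δ·S=170.4798
Node (0,0) S=73.0000: V=(p*·97.4513+(1−p*)·137.9543)/1.05=119.5160; Δ=(97.4513−137.9543)/(109.5000−62.0500)=-0.8536; B=V−Δ·S=181.8284
Each (Δ,B) replicates both successor values, so the strategy is self-financing and V0 is arbitrage-free.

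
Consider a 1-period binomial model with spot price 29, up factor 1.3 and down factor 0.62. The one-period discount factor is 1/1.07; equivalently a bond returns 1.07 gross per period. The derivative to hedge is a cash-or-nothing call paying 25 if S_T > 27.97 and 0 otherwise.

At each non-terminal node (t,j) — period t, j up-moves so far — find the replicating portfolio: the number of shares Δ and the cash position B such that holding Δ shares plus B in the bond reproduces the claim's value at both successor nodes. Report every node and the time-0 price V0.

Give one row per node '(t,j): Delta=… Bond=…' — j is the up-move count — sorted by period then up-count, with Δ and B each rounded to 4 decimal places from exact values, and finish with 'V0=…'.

Since d<R<u, set p* = (R−d)/(u−d) = 0.6618; price each node as the discounted p*-expectation of its children.
Payoff layer (t=1): V(1,0)=0.0000, V(1,1)=25.0000
(0,0): S=29.0000. Δ = (V_up−V_dn)/(S_up−S_dn) = (25.0000−0.0000)/(37.7000−17.9800) = 1.2677. V = [p*·25.0000 + (1−p*)·0.0000]/1.07 = 15.4618. B = V − Δ·S = -21.3029.
Check: Δ(0,0)·S0 + B(0,0) = 15.4618 = V0.

(0,0): Delta=1.2677 Bond=-21.3029
V0=15.4618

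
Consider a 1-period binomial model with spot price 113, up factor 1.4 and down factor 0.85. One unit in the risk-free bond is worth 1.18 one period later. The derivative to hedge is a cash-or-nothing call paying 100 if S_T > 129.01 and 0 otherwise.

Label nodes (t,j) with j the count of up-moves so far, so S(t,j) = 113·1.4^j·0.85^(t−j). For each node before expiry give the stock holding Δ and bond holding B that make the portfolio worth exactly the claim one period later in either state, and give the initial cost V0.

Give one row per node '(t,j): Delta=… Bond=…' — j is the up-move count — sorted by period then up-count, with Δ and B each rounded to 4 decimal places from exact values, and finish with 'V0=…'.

(0,0): Delta=1.6090 Bond=-130.9707
V0=50.8475

No-arbitrage ⇒ martingale measure with p* = (R−d)/(u−d) = 0.6000.
Terminal values V(1,·): V(1,0)=0.0000, V(1,1)=100.0000
(0,0): S=113.0000. Δ = (V_up−V_dn)/(S_up−S_dn) = (100.0000−0.0000)/(158.2000−96.0500) = 1.6090. V = [p*·100.0000 + (1−p*)·0.0000]/1.18 = 50.8475. B = V − Δ·S = -130.9707.
Root portfolio cost Δ·113+B reproduces V0=50.8475.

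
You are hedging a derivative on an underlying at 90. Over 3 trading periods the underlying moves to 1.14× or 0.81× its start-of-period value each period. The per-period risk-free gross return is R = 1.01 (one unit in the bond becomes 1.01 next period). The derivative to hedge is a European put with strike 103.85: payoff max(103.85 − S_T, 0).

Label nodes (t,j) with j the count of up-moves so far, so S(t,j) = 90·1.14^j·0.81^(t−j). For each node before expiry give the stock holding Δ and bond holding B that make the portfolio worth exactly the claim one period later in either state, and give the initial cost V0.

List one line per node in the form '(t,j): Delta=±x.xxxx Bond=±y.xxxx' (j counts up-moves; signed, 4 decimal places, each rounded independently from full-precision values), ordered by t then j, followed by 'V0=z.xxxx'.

(0,0): Delta=-0.6425 Bond=74.9911
(1,0): Delta=-1.0000 Bond=101.8037
(1,1): Delta=-0.4774 Bond=58.8002
(2,0): Delta=-1.0000 Bond=102.8218
(2,1): Delta=-1.0000 Bond=102.8218
(2,2): Delta=-0.2360 Bond=31.1564
V0=17.1673

Since d<R<u, set p* = (R−d)/(u−d) = 0.6061; price each node as the discounted p*-expectation of its children.
At expiry t=3: V(3,0)=56.0203, V(3,1)=36.5341, V(3,2)=9.1092, V(3,3)=0.0000
(2,0): S=59.0490. Δ = (V_up−V_dn)/(S_up−S_dn) = (36.5341−56.0203)/(67.3159−47.8297) = -1.0000. V = [p*·36.5341 + (1−p*)·56.0203]/1.01 = 43.7728. B = V − Δ·S = 102.8218.
(2,1): S=83.1060. Δ = (V_up−V_dn)/(S_up−S_dn) = (9.1092−36.5341)/(94.7408−67.3159) = -1.0000. V = [p*·9.1092 + (1−p*)·36.5341]/1.01 = 19.7158. B = V − Δ·S = 102.8218.
(2,2): S=116.9640. Δ = (V_up−V_dn)/(S_up−S_dn) = (0.0000−9.1092)/(133.3390−94.7408) = -0.2360. V = [p*·0.0000 + (1−p*)·9.1092]/1.01 = 3.5529. B = V − Δ·S = 31.1564.
(1,0): S=72.9000. Δ = (V_up−V_dn)/(S_up−S_dn) = (19.7158−43.7728)/(83.1060−59.0490) = -1.0000. V = [p*·19.7158 + (1−p*)·43.7728]/1.01 = 28.9037. B = V − Δ·S = 101.8037.
(1,1): S=102.6000. Δ = (V_up−V_dn)/(S_up−S_dn) = (3.5529−19.7158)/(116.9640−83.1060) = -0.4774. V = [p*·3.5529 + (1−p*)·19.7158]/1.01 = 9.8219. B = V − Δ·S = 58.8002.
(0,0): S=90.0000. Δ = (V_up−V_dn)/(S_up−S_dn) = (9.8219−28.9037)/(102.6000−72.9000) = -0.6425. V = [p*·9.8219 + (1−p*)·28.9037]/1.01 = 17.1673. B = V − Δ·S = 74.9911.
Root portfolio cost Δ·90+B reproduces V0=17.1673.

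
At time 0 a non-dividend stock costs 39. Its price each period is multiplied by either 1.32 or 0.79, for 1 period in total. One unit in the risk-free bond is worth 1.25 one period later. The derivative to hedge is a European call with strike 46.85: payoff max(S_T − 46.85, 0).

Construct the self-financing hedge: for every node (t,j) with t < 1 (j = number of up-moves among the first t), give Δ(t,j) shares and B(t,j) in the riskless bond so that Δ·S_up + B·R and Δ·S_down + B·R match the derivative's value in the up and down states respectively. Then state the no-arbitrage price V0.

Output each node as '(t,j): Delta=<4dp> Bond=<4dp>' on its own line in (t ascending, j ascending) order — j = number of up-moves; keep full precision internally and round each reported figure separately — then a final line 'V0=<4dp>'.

No-arbitrage ⇒ martingale measure with p* = (R−d)/(u−d) = 0.8679.
Terminal values V(1,·): V(1,0)=0.0000, V(1,1)=4.6300
  t=0,j=0: stock 39.0000 → up 51.4800 (V=4.6300), down 30.8100 (V=0.0000). Price 3.2148; hedge Δ=0.2240, bond B=-5.5211.
Self-financing check: at every node Δ·S+B equals the discounted successor values.

(0,0): Delta=0.2240 Bond=-5.5211
V0=3.2148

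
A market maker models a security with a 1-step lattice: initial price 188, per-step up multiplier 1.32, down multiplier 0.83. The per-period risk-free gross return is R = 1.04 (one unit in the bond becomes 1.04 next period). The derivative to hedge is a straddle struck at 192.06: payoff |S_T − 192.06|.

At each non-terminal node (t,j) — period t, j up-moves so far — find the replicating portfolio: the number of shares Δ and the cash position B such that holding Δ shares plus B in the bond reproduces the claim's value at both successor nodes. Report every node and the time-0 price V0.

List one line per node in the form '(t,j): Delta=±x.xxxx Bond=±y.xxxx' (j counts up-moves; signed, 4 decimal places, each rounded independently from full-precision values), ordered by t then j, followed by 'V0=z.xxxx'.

The replicating-portfolio and risk-neutral prices coincide; use p* = (1.04−0.83)/(1.32−0.83) = 0.4286 for the latter.
At expiry t=1: V(1,0)=36.0200, V(1,1)=56.1000
  t=0,j=0: stock 188.0000 → up 248.1600 (V=56.1000), down 156.0400 (V=36.0200). Price 42.9093; hedge Δ=0.2180, bond B=1.9297.
The time-0 hedge costs 42.9093, which is the no-arbitrage price.

(0,0): Delta=0.2180 Bond=1.9297
V0=42.9093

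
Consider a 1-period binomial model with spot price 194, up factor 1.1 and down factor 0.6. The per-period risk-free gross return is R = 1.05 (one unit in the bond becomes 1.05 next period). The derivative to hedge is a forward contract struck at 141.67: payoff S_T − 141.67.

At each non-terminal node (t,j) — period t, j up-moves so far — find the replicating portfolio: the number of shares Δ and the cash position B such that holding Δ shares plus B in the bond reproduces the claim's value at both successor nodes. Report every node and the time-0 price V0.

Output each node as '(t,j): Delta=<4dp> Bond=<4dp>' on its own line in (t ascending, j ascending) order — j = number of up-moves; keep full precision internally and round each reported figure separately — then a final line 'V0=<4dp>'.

(0,0): Delta=1.0000 Bond=-134.9238
V0=59.0762

Since d<R<u, set p* = (R−d)/(u−d) = 0.9000; price each node as the discounted p*-expectation of its children.
Payoff layer (t=1): V(1,0)=-25.2700, V(1,1)=71.7300
(0,0): S=194.0000. Δ = (V_up−V_dn)/(S_up−S_dn) = (71.7300−-25.2700)/(213.4000−116.4000) = 1.0000. V = [p*·71.7300 + (1−p*)·-25.2700]/1.05 = 59.0762. B = V − Δ·S = -134.9238.
Self-financing check: at every node Δ·S+B equals the discounted successor values.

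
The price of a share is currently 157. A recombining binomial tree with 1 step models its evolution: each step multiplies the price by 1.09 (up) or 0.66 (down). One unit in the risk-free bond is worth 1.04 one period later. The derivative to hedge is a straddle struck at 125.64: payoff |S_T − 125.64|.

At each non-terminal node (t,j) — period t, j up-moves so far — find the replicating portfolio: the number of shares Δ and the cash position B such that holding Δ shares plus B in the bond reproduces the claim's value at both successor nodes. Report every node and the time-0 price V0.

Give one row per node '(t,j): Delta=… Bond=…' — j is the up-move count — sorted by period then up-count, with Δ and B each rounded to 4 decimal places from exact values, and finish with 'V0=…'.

Under the risk-neutral measure, an up-move has probability p* = (R−d)/(u−d) = 0.8837 and values discount at R = 1.04.
Terminal values V(1,·): V(1,0)=22.0200, V(1,1)=45.4900
(0,0): S=157.0000. Δ = (V_up−V_dn)/(S_up−S_dn) = (45.4900−22.0200)/(171.1300−103.6200) = 0.3477. V = [p*·45.4900 + (1−p*)·22.0200]/1.04 = 41.1163. B = V − Δ·S = -13.4651.
The time-0 hedge costs 41.1163, which is the no-arbitrage price.

(0,0): Delta=0.3477 Bond=-13.4651
V0=41.1163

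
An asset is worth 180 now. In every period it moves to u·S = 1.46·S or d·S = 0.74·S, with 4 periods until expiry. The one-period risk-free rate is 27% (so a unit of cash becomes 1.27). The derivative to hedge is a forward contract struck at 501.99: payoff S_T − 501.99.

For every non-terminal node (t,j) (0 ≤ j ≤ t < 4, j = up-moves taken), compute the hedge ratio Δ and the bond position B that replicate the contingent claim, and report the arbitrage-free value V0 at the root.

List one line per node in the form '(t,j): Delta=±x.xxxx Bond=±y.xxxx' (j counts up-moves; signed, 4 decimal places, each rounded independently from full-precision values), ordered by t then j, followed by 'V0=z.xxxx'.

(0,0): Delta=1.0000 Bond=-192.9657
(1,0): Delta=1.0000 Bond=-245.0665
(1,1): Delta=1.0000 Bond=-245.0665
(2,0): Delta=1.0000 Bond=-311.2344
(2,1): Delta=1.0000 Bond=-311.2344
(2,2): Delta=1.0000 Bond=-311.2344
(3,0): Delta=1.0000 Bond=-395.2677
(3,1): Delta=1.0000 Bond=-395.2677
(3,2): Delta=1.0000 Bond=-395.2677
(3,3): Delta=1.0000 Bond=-395.2677
V0=-12.9657

Under the risk-neutral measure, an up-move has probability p* = (R−d)/(u−d) = 0.7361 and values discount at R = 1.27.
Terminal values V(4,·): V(4,0)=-448.0142, V(4,1)=-395.4971, V(4,2)=-291.8825, V(4,3)=-87.4535, V(4,4)=315.8793
  t=3,j=0: stock 72.9403 → up 106.4929 (V=-395.4971), down 53.9758 (V=-448.0142). Price -322.3274; hedge Δ=1.0000, bond B=-395.2677.
  t=3,j=1: stock 143.9093 → up 210.1075 (V=-291.8825), down 106.4929 (V=-395.4971). Price -251.3584; hedge Δ=1.0000, bond B=-395.2677.
  t=3,j=2: stock 283.9291 → up 414.5365 (V=-87.4535), down 210.1075 (V=-291.8825). Price -111.3386; hedge Δ=1.0000, bond B=-395.2677.
  t=3,j=3: stock 560.1845 → up 817.8693 (V=315.8793), down 414.5365 (V=-87.4535). Price 164.9168; hedge Δ=1.0000, bond B=-395.2677.
  t=2,j=0: stock 98.5680 → up 143.9093 (V=-251.3584), down 72.9403 (V=-322.3274). Price -212.6664; hedge Δ=1.0000, bond B=-311.2344.
  t=2,j=1: stock 194.4720 → up 283.9291 (V=-111.3386), down 143.9093 (V=-251.3584). Price -116.7624; hedge Δ=1.0000, bond B=-311.2344.
  t=2,j=2: stock 383.6880 → up 560.1845 (V=164.9168), down 283.9291 (V=-111.3386). Price 72.4536; hedge Δ=1.0000, bond B=-311.2344.
  t=1,j=0: stock 133.2000 → up 194.4720 (V=-116.7624), down 98.5680 (V=-212.6664). Price -111.8665; hedge Δ=1.0000, bond B=-245.0665.
  t=1,j=1: stock 262.8000 → up 383.6880 (V=72.4536), down 194.4720 (V=-116.7624). Price 17.7335; hedge Δ=1.0000, bond B=-245.0665.
  t=0,j=0: stock 180.0000 → up 262.8000 (V=17.7335), down 133.2000 (V=-111.8665). Price -12.9657; hedge Δ=1.0000, bond B=-192.9657.
Root portfolio cost Δ·180+B reproduces V0=-12.9657.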